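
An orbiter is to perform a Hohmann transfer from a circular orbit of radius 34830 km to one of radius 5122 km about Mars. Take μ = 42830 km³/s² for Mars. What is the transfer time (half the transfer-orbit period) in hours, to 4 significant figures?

Transfer-ellipse semi-major axis a_t = (r₁ + r₂)/2 = (34830 + 5122)/2 = 19976 km.
Half the transfer-orbit period gives t = π√(a_t³/μ) = 42860 s.
Converting: 42860 s ÷ 3600 s/hour = 11.91 hours.

t = 11.91 hours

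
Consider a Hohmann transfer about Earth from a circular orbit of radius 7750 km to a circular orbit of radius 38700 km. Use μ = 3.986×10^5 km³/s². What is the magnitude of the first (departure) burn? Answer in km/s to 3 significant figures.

Transfer-ellipse semi-major axis a_t = (r₁ + r₂)/2 = (7750 + 38700)/2 = 23225 km.
On the circular orbit at r = 7750 km, v_c = √(μ/r) = 7.172 km/s.
Transfer-orbit speed at the same r (vis-viva, a = a_t): v_t = √[μ(2/r − 1/a_t)] = 9.258 km/s.
Δv₁ = |v_t − v_c| = |9.258 − 7.172| = 2.086 km/s.

Δv₁ = 2.09 km/s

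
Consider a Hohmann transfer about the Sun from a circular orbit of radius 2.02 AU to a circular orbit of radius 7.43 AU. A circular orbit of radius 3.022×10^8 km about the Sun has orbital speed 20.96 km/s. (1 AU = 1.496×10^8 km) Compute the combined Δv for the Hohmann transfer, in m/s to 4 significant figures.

From the circular-orbit relation v² = μ/r at r = 3.022×10^8 km: μ = v²r = (20.96)² × 3.022×10^8 = 1.32763×10^11 km³/s².
In km: r₁ = 2.02 × 1.496×10^8 = 3.02192×10^8 km; r₂ = 7.43 × 1.496×10^8 = 1.111528×10^9 km.
Semi-major axis of the transfer orbit: a_t = (3.02192×10^8 + 1.111528×10^9)/2 = 7.0686×10^8 km.
Circular speed at r₁: v₁ = √(μ/r₁) = √(1.32763×10^11/3.02192×10^8) = 20.960 km/s.
On the transfer ellipse at r₁, vis-viva equation gives v_p = √[μ(2/r₁ − 1/a_t)] = 26.284 km/s.
First burn Δv₁ = |v_p − v₁| = 5.324 km/s.
Circular speed at r₂: v₂ = √(μ/r₂) = 10.929 km/s.
Transfer-orbit speed at r₂: v_a = √[μ(2/r₂ − 1/a_t)] = 7.1458 km/s.
Second burn Δv₂ = |v₂ − v_a| = 3.783 km/s.
Δv = Δv₁ + Δv₂ = 5.324 + 3.783 = 9.107 km/s.

Δv = 9107 m/s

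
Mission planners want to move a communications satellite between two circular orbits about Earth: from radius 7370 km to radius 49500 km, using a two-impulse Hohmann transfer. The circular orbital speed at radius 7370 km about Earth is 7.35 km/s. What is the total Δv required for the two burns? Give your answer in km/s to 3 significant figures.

From the circular-orbit relation v² = μ/r at r = 7370 km: μ = v²r = (7.35)² × 7370 = 3.98146×10^5 km³/s².
The Hohmann ellipse has a_t = (r₁ + r₂)/2 = 28435 km.
Circular speed at r₁: v₁ = √(μ/r₁) = √(3.98146×10^5/7370) = 7.350 km/s.
On the transfer ellipse at r₁, v² = μ(2/r − 1/a) gives v_p = √[μ(2/r₁ − 1/a_t)] = 9.698 km/s.
First burn Δv₁ = |v_p − v₁| = 2.348 km/s.
Circular speed at r₂: v₂ = √(μ/r₂) = 2.836 km/s.
Transfer-orbit speed at r₂: v_a = √[μ(2/r₂ − 1/a_t)] = 1.444 km/s.
Second burn Δv₂ = |v₂ − v_a| = 1.392 km/s.
Δv = Δv₁ + Δv₂ = 2.348 + 1.392 = 3.740 km/s.

Δv = 3.74 km/s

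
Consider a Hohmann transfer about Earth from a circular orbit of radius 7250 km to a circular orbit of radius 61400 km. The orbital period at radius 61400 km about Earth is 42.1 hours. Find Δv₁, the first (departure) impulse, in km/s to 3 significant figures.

From Kepler's third law T² = 4π²r³/μ at r = 61400 km, T = 42.1 hours = 42.1 × 3600 s = 1.5156×10^5 s: μ = 4π²r³/T² = 3.97828×10^5 km³/s².
Transfer-ellipse semi-major axis a_t = (r₁ + r₂)/2 = (7250 + 61400)/2 = 34325 km.
On the circular orbit at r = 7250 km, v_c = √(μ/r) = 7.4076 km/s.
Vis-viva on the transfer ellipse at r = 7250 km gives v_t = √[μ(2/r − 1/a_t)] = 9.9074 km/s.
Δv₁ = |v_t − v_c| = |9.9074 − 7.4076| = 2.500 km/s.

Δv₁ = 2.50 km/s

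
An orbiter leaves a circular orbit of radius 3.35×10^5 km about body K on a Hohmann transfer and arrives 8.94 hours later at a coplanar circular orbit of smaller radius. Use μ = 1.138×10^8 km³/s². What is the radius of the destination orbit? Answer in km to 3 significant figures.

r₂ = 1.22×10^5 km

Transfer time t = 8.94 hours = 32184 s, and t = π√(a_t³/μ).
So a_t = (μ t²/π²)^(1/3) = (1.138×10^8 × (32184)² / π²)^(1/3) = 2.2858×10^5 km.
Since a_t = (r₁ + r₂)/2, r₂ = 2a_t − r₁ = 2×2.2858×10^5 − 3.350×10^5 = 1.2216×10^5 km.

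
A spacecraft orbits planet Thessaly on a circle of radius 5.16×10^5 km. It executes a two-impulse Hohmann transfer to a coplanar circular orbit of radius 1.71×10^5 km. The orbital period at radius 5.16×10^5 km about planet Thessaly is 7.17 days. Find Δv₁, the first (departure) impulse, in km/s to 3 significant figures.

From Kepler's third law T² = 4π²r³/μ at r = 5.16×10^5 km, T = 7.17 days = 7.17 × 86400 s = 6.19488×10^5 s: μ = 4π²r³/T² = 1.41333×10^7 km³/s².
Semi-major axis of the transfer orbit: a_t = (5.160×10^5 + 1.710×10^5)/2 = 3.435×10^5 km.
On the circular orbit at r = 5.160×10^5 km, v_c = √(μ/r) = 5.234 km/s.
Vis-viva on the transfer ellipse at r = 5.160×10^5 km gives v_t = √[μ(2/r − 1/a_t)] = 3.693 km/s.
Δv₁ = |v_t − v_c| = |3.693 − 5.234| = 1.541 km/s.

Δv₁ = 1.54 km/s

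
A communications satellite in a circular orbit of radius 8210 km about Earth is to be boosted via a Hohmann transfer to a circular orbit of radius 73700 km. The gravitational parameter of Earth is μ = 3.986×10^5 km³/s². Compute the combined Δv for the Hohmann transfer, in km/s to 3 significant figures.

Δv = 3.66 km/s

The Hohmann ellipse has a_t = (r₁ + r₂)/2 = 40955 km.
At r₁ the circular-orbit speed is v₁ = √(μ/r₁) = 6.9678 km/s.
On the transfer ellipse at r₁, v² = μ(2/r − 1/a) gives v_p = √[μ(2/r₁ − 1/a_t)] = 9.3471 km/s.
First burn Δv₁ = |v_p − v₁| = 2.3793 km/s.
Circular speed at r₂: v₂ = √(μ/r₂) = 2.3256 km/s.
Transfer-orbit speed at r₂: v_a = √[μ(2/r₂ − 1/a_t)] = 1.0412 km/s.
Second burn Δv₂ = |v₂ − v_a| = 1.2844 km/s.
Δv = Δv₁ + Δv₂ = 2.3793 + 1.2844 = 3.664 km/s.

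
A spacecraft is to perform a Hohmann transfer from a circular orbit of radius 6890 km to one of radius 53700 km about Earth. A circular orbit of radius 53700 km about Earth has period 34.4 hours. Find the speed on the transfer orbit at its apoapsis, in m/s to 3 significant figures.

v = 1300 m/s

From Kepler's third law T² = 4π²r³/μ at r = 53700 km, T = 34.4 hours = 34.4 × 3600 s = 1.2384×10^5 s: μ = 4π²r³/T² = 3.98621×10^5 km³/s².
Transfer-ellipse semi-major axis a_t = (r₁ + r₂)/2 = (6890 + 53700)/2 = 30295 km.
At apoapsis, r = 53700 km.
Applying v² = μ(2/r − 1/a_t): v = 1.299 km/s.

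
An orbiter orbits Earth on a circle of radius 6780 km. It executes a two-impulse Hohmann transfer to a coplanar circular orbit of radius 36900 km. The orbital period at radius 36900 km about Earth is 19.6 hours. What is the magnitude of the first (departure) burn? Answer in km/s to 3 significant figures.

Δv₁ = 2.30 km/s

From Kepler's third law T² = 4π²r³/μ at r = 36900 km, T = 19.6 hours = 19.6 × 3600 s = 70560 s: μ = 4π²r³/T² = 3.98402×10^5 km³/s².
Semi-major axis of the transfer orbit: a_t = (6780 + 36900)/2 = 21840 km.
On the circular orbit at r = 6780 km, v_c = √(μ/r) = 7.666 km/s.
Vis-viva on the transfer ellipse at r = 6780 km gives v_t = √[μ(2/r − 1/a_t)] = 9.964 km/s.
Δv₁ = |v_t − v_c| = |9.964 − 7.666| = 2.298 km/s.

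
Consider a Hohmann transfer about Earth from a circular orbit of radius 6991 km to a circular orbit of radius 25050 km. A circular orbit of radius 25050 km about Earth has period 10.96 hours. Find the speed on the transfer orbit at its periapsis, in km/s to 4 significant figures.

From Kepler's third law T² = 4π²r³/μ at r = 25050 km, T = 10.96 hours = 10.96 × 3600 s = 39456 s: μ = 4π²r³/T² = 3.98618×10^5 km³/s².
The Hohmann ellipse has a_t = (r₁ + r₂)/2 = 16020.5 km.
At periapsis, r = 6991 km.
From the vis-viva equation, v = √[μ(2/r − 1/a_t)] = 9.442 km/s.

v = 9.442 km/s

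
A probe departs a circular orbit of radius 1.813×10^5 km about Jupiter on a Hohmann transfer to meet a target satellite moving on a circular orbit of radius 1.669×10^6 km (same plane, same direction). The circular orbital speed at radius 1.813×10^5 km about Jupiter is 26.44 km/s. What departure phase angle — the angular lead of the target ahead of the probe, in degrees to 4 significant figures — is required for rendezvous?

From the circular-orbit relation v² = μ/r at r = 1.813×10^5 km: μ = v²r = (26.44)² × 1.813×10^5 = 1.26742×10^8 km³/s².
The Hohmann ellipse has a_t = (r₁ + r₂)/2 = 9.2515×10^5 km.
The half-period of the transfer ellipse is t = π√(a_t³/μ) = 2.483177×10^5 s.
Target angular speed ω₂ = √(μ/r₂³) = 5.221266×10^-6 rad/s.
Angle swept by the target during transfer: ω₂·t = 1.29653 rad = 74.29°.
The probe traverses 180° on the transfer ellipse, so the target must lead by 180° − 74.29° = 105.7°.

φ = 105.7°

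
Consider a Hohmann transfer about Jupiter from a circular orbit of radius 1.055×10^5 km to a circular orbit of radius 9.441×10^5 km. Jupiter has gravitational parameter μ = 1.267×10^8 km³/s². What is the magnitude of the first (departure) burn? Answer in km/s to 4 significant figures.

Δv₁ = 11.83 km/s

The Hohmann ellipse has a_t = (r₁ + r₂)/2 = 5.248×10^5 km.
On the circular orbit at r = 1.055×10^5 km, v_c = √(μ/r) = 34.65 km/s.
Vis-viva on the transfer ellipse at r = 1.055×10^5 km gives v_t = √[μ(2/r − 1/a_t)] = 46.48 km/s.
Δv₁ = |v_t − v_c| = |46.48 − 34.65| = 11.83 km/s.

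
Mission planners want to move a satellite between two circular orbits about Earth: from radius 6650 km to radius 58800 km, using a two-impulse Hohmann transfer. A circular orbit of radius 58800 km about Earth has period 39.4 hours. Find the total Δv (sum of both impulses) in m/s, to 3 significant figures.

From Kepler's third law T² = 4π²r³/μ at r = 58800 km, T = 39.4 hours = 39.4 × 3600 s = 1.4184×10^5 s: μ = 4π²r³/T² = 3.98928×10^5 km³/s².
The Hohmann ellipse has a_t = (r₁ + r₂)/2 = 32725 km.
At r₁ the circular-orbit speed is v₁ = √(μ/r₁) = 7.74527 km/s.
Transfer-orbit speed at r₁ (v² = μ(2/r − 1/a)): v_p = √[μ(2/r₁ − 1/a_t)] = 10.3821 km/s.
First burn Δv₁ = |v_p − v₁| = 2.6368 km/s.
At r₂, v₂ = √(μ/r₂) = 2.6047 km/s.
Transfer-orbit speed at r₂: v_a = √[μ(2/r₂ − 1/a_t)] = 1.1742 km/s.
Second burn Δv₂ = |v₂ − v_a| = 1.4305 km/s.
Total Δv = Δv₁ + Δv₂ = 4.067 km/s.

Δv = 4070 m/s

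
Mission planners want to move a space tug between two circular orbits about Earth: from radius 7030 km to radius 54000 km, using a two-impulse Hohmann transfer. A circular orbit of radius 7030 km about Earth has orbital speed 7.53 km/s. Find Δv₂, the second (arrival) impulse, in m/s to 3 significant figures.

Δv₂ = 1410 m/s

From the circular-orbit relation v² = μ/r at r = 7030 km: μ = v²r = (7.53)² × 7030 = 3.98607×10^5 km³/s².
Semi-major axis of the transfer orbit: a_t = (7030 + 54000)/2 = 30515 km.
Circular speed at r = 54000 km: v_c = √(μ/r) = 2.717 km/s.
Transfer-orbit speed at the same r (vis-viva, a = a_t): v_t = √[μ(2/r − 1/a_t)] = 1.304 km/s.
Δv₂ = |v_t − v_c| = |1.304 − 2.717| = 1.413 km/s.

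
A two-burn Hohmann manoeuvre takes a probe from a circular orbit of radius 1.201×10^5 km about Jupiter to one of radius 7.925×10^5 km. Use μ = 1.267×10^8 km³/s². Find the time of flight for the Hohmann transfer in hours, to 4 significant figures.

Semi-major axis of the transfer orbit: a_t = (1.201×10^5 + 7.925×10^5)/2 = 4.563×10^5 km.
By Kepler's third law the transfer-orbit period is T = 2π√(a_t³/μ), so t = T/2 = 86030 s.
Converting: 86030 s ÷ 3600 s/hour = 23.90 hours.

t = 23.90 hours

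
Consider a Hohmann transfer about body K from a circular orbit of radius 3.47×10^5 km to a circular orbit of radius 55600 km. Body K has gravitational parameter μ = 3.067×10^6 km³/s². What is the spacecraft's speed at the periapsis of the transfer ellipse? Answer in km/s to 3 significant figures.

The Hohmann ellipse has a_t = (r₁ + r₂)/2 = 2.013×10^5 km.
At periapsis, r = 55600 km.
Applying v² = μ(2/r − 1/a_t): v = 9.751 km/s.

v = 9.75 km/s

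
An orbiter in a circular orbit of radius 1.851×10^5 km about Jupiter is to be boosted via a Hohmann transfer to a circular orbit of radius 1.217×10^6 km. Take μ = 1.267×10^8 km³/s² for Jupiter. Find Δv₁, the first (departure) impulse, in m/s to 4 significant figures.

Δv₁ = 8308 m/s

The Hohmann ellipse has a_t = (r₁ + r₂)/2 = 7.0105×10^5 km.
Circular speed at r = 1.851×10^5 km: v_c = √(μ/r) = 26.163 km/s.
Transfer-orbit speed at the same r (vis-viva, a = a_t): v_t = √[μ(2/r − 1/a_t)] = 34.471 km/s.
Δv₁ = |v_t − v_c| = |34.471 − 26.163| = 8.308 km/s.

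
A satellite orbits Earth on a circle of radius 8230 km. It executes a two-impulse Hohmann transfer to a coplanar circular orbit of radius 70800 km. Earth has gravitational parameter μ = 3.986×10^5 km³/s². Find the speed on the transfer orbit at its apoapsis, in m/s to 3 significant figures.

v = 1080 m/s

Transfer-ellipse semi-major axis a_t = (r₁ + r₂)/2 = (8230 + 70800)/2 = 39515 km.
At apoapsis, r = 70800 km.
From the vis-viva equation, v = √[μ(2/r − 1/a_t)] = 1.083 km/s.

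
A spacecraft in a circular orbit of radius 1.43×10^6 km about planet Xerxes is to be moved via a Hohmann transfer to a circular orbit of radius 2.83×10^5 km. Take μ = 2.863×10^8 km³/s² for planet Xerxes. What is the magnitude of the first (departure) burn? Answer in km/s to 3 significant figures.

Transfer-ellipse semi-major axis a_t = (r₁ + r₂)/2 = (1.430×10^6 + 2.830×10^5)/2 = 8.565×10^5 km.
On the circular orbit at r = 1.430×10^6 km, v_c = √(μ/r) = 14.1496 km/s.
Vis-viva on the transfer ellipse at r = 1.430×10^6 km gives v_t = √[μ(2/r − 1/a_t)] = 8.13340 km/s.
Δv₁ = |v_t − v_c| = |8.13340 − 14.1496| = 6.016 km/s.

Δv₁ = 6.02 km/s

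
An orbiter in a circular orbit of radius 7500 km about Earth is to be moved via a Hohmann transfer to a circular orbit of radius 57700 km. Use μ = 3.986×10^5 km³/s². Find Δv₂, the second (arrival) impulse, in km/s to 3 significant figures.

Δv₂ = 1.37 km/s

Semi-major axis of the transfer orbit: a_t = (7500 + 57700)/2 = 32600 km.
On the circular orbit at r = 57700 km, v_c = √(μ/r) = 2.6283 km/s.
Transfer-orbit speed at the same r (vis-viva, a = a_t): v_t = √[μ(2/r − 1/a_t)] = 1.2607 km/s.
Δv₂ = |v_t − v_c| = |1.2607 − 2.6283| = 1.368 km/s.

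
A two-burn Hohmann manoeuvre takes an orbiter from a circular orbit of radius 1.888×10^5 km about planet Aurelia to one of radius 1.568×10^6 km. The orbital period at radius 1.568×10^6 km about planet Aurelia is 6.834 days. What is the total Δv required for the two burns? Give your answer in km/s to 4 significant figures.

From Kepler's third law T² = 4π²r³/μ at r = 1.568×10^6 km, T = 6.834 days = 6.834 × 86400 s = 5.904576×10^5 s: μ = 4π²r³/T² = 4.36536×10^8 km³/s².
Transfer-ellipse semi-major axis a_t = (r₁ + r₂)/2 = (1.888×10^5 + 1.568×10^6)/2 = 8.784×10^5 km.
At r₁ the circular-orbit speed is v₁ = √(μ/r₁) = 48.08 km/s.
Transfer-orbit speed at r₁ (vis-viva): v_p = √[μ(2/r₁ − 1/a_t)] = 64.24 km/s.
First burn Δv₁ = |v_p − v₁| = 16.16 km/s.
Circular speed at r₂: v₂ = √(μ/r₂) = 16.6854 km/s.
Transfer-orbit speed at r₂: v_a = √[μ(2/r₂ − 1/a_t)] = 7.73557 km/s.
Second burn Δv₂ = |v₂ − v_a| = 8.950 km/s.
Total Δv = Δv₁ + Δv₂ = 25.11 km/s.

Δv = 25.11 km/s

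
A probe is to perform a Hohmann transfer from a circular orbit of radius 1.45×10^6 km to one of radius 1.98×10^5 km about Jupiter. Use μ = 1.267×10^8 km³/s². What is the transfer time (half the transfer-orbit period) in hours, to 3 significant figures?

t = 58.0 hours

The Hohmann ellipse has a_t = (r₁ + r₂)/2 = 8.240×10^5 km.
Half the transfer-orbit period gives t = π√(a_t³/μ) = 2.088×10^5 s.
Converting: 2.088×10^5 s ÷ 3600 s/hour = 58.0 hours.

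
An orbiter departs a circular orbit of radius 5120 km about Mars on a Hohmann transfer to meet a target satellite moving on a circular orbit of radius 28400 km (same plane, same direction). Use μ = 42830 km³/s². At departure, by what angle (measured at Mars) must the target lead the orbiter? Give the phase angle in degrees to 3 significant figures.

The Hohmann ellipse has a_t = (r₁ + r₂)/2 = 16760 km.
The half-period of the transfer ellipse is t = π√(a_t³/μ) = 32937 s.
Target angular speed ω₂ = √(μ/r₂³) = 4.3241×10^-5 rad/s.
Angle swept by the target during transfer: ω₂·t = 1.4242 rad = 81.60°.
The orbiter traverses 180° on the transfer ellipse, so the target must lead by 180° − 81.60° = 98.4°.

φ = 98.4°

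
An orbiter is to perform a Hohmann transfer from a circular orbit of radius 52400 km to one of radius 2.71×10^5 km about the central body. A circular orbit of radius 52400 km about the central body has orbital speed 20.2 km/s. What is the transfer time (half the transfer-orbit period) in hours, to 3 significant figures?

t = 12.3 hours

From the circular-orbit relation v² = μ/r at r = 52400 km: μ = v²r = (20.2)² × 52400 = 2.13813×10^7 km³/s².
Semi-major axis of the transfer orbit: a_t = (52400 + 2.710×10^5)/2 = 1.617×10^5 km.
By Kepler's third law the transfer-orbit period is T = 2π√(a_t³/μ), so t = T/2 = 44180 s.
Converting: 44180 s ÷ 3600 s/hour = 12.3 hours.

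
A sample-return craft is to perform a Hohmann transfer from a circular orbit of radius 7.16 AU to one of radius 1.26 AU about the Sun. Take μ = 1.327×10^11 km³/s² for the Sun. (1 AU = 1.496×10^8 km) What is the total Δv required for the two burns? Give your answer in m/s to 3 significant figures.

In km: r₁ = 7.16 × 1.496×10^8 = 1.071136×10^9 km; r₂ = 1.26 × 1.496×10^8 = 1.88496×10^8 km.
The Hohmann ellipse has a_t = (r₁ + r₂)/2 = 6.29816×10^8 km.
Circular speed at r₁: v₁ = √(μ/r₁) = √(1.327×10^11/1.071136×10^9) = 11.13 km/s.
Transfer-orbit speed at r₁ (vis-viva equation): v_a = √[μ(2/r₁ − 1/a_t)] = 6.089 km/s.
First burn Δv₁ = |v_a − v₁| = 5.041 km/s.
Circular speed at r₂: v₂ = √(μ/r₂) = 26.533 km/s.
Transfer-orbit speed at r₂: v_p = √[μ(2/r₂ − 1/a_t)] = 34.602 km/s.
Second burn Δv₂ = |v₂ − v_p| = 8.069 km/s.
Total Δv = Δv₁ + Δv₂ = 13.11 km/s.

Δv = 13100 m/s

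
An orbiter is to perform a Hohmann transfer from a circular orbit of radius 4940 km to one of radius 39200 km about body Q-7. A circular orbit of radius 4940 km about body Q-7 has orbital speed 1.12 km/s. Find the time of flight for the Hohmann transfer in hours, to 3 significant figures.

t = 36.3 hours

From the circular-orbit relation v² = μ/r at r = 4940 km: μ = v²r = (1.12)² × 4940 = 6196.74 km³/s².
Transfer-ellipse semi-major axis a_t = (r₁ + r₂)/2 = (4940 + 39200)/2 = 22070 km.
By Kepler's third law the transfer-orbit period is T = 2π√(a_t³/μ), so t = T/2 = 1.308×10^5 s.
Converting: 1.308×10^5 s ÷ 3600 s/hour = 36.3 hours.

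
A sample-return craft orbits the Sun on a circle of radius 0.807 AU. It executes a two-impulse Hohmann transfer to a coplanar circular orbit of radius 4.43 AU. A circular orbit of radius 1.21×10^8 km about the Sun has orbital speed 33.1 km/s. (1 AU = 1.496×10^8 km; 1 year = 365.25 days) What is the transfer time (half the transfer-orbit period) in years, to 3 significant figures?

From the circular-orbit relation v² = μ/r at r = 1.21×10^8 km: μ = v²r = (33.1)² × 1.21×10^8 = 1.32569×10^11 km³/s².
In km: r₁ = 0.807 × 1.496×10^8 = 1.207272×10^8 km; r₂ = 4.43 × 1.496×10^8 = 6.62728×10^8 km.
Semi-major axis of the transfer orbit: a_t = (1.207272×10^8 + 6.62728×10^8)/2 = 3.917276×10^8 km.
Transfer time t = π√(a_t³/μ) = π√((3.917276×10^8)³ / 1.32569×10^11) = 6.690×10^7 s.
Converting: 6.690×10^7 s ÷ 3.15576×10^7 s/year (365.25 × 86400) = 2.12 years.

t = 2.12 years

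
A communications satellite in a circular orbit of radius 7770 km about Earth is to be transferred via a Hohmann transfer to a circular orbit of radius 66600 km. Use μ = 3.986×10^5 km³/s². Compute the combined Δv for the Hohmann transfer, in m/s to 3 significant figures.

Transfer-ellipse semi-major axis a_t = (r₁ + r₂)/2 = (7770 + 66600)/2 = 37185 km.
At r₁ the circular-orbit speed is v₁ = √(μ/r₁) = 7.162 km/s.
On the transfer ellipse at r₁, v² = μ(2/r − 1/a) gives v_p = √[μ(2/r₁ − 1/a_t)] = 9.585 km/s.
First burn Δv₁ = |v_p − v₁| = 2.423 km/s.
Circular speed at r₂: v₂ = √(μ/r₂) = 2.446 km/s.
Transfer-orbit speed at r₂: v_a = √[μ(2/r₂ − 1/a_t)] = 1.118 km/s.
Second burn Δv₂ = |v₂ − v_a| = 1.328 km/s.
Δv = Δv₁ + Δv₂ = 2.423 + 1.328 = 3.751 km/s.

Δv = 3750 m/s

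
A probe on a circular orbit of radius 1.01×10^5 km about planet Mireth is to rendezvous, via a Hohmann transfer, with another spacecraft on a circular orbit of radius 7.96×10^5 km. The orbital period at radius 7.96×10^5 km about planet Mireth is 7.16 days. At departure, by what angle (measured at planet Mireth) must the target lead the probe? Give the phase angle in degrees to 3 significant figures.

From Kepler's third law T² = 4π²r³/μ at r = 7.96×10^5 km, T = 7.16 days = 7.16 × 86400 s = 6.18624×10^5 s: μ = 4π²r³/T² = 5.20290×10^7 km³/s².
The Hohmann ellipse has a_t = (r₁ + r₂)/2 = 4.485×10^5 km.
Transfer time t = π√(a_t³/μ) = 1.3082×10^5 s.
Target angular speed ω₂ = √(μ/r₂³) = 1.0157×10^-5 rad/s.
Angle swept by the target during transfer: ω₂·t = 1.3287 rad = 76.13°.
Arrival is 180° from departure on the ellipse, so φ = 180° − 76.13° = 104°.

φ = 104°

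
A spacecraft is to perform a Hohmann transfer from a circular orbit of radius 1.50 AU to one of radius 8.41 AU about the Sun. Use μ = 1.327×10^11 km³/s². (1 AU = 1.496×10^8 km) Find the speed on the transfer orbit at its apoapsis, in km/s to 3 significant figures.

v = 5.65 km/s

In km: r₁ = 1.50 × 1.496×10^8 = 2.244×10^8 km; r₂ = 8.41 × 1.496×10^8 = 1.258136×10^9 km.
The Hohmann ellipse has a_t = (r₁ + r₂)/2 = 7.41268×10^8 km.
The apoapsis of the transfer ellipse is at r = 1.258136×10^9 km.
From the vis-viva equation, v = √[μ(2/r − 1/a_t)] = 5.651 km/s.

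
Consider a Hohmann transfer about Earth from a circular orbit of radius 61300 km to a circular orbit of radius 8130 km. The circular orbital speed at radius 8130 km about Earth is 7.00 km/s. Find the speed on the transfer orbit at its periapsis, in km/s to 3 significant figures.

From the circular-orbit relation v² = μ/r at r = 8130 km: μ = v²r = (7.00)² × 8130 = 3.98370×10^5 km³/s².
Transfer-ellipse semi-major axis a_t = (r₁ + r₂)/2 = (61300 + 8130)/2 = 34715 km.
The periapsis of the transfer ellipse is at r = 8130 km.
Applying v² = μ(2/r − 1/a_t): v = 9.302 km/s.

v = 9.30 km/s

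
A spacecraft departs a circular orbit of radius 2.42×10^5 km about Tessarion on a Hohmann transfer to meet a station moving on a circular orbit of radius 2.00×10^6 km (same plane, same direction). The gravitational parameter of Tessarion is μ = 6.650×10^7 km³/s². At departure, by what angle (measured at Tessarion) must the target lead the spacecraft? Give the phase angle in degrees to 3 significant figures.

φ = 104°

Semi-major axis of the transfer orbit: a_t = (2.420×10^5 + 2.000×10^6)/2 = 1.121×10^6 km.
Transfer time t = π√(a_t³/μ) = 4.5724×10^5 s.
The target's mean motion on its circular orbit is ω₂ = √(μ/r₂³) = 2.8831×10^-6 rad/s.
Angle swept by the target during transfer: ω₂·t = 1.3183 rad = 75.53°.
Arrival is 180° from departure on the ellipse, so φ = 180° − 75.53° = 104°.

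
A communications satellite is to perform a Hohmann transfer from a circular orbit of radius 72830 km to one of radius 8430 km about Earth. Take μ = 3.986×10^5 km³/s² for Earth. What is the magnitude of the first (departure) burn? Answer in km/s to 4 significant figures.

Transfer-ellipse semi-major axis a_t = (r₁ + r₂)/2 = (72830 + 8430)/2 = 40630 km.
On the circular orbit at r = 72830 km, v_c = √(μ/r) = 2.3394 km/s.
Vis-viva on the transfer ellipse at r = 72830 km gives v_t = √[μ(2/r − 1/a_t)] = 1.0656 km/s.
Δv₁ = |v_t − v_c| = |1.0656 − 2.3394| = 1.274 km/s.

Δv₁ = 1.274 km/s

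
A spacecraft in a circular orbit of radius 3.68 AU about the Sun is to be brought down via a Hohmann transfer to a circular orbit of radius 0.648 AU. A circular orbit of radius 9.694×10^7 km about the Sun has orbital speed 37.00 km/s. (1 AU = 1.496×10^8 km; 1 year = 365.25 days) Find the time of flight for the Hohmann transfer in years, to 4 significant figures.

t = 1.592 years

From the circular-orbit relation v² = μ/r at r = 9.694×10^7 km: μ = v²r = (37.00)² × 9.694×10^7 = 1.32711×10^11 km³/s².
In km: r₁ = 3.68 × 1.496×10^8 = 5.50528×10^8 km; r₂ = 0.648 × 1.496×10^8 = 9.69408×10^7 km.
Transfer-ellipse semi-major axis a_t = (r₁ + r₂)/2 = (5.50528×10^8 + 9.69408×10^7)/2 = 3.237344×10^8 km.
Half the transfer-orbit period gives t = π√(a_t³/μ) = 5.023×10^7 s.
Converting: 5.023×10^7 s ÷ 3.15576×10^7 s/year (365.25 × 86400) = 1.592 years.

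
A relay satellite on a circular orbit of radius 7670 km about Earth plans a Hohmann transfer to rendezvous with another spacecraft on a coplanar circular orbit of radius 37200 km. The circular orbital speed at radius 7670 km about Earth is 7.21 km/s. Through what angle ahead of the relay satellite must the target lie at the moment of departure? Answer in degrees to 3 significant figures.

φ = 95.7°

From the circular-orbit relation v² = μ/r at r = 7670 km: μ = v²r = (7.21)² × 7670 = 3.98718×10^5 km³/s².
Semi-major axis of the transfer orbit: a_t = (7670 + 37200)/2 = 22435 km.
The half-period of the transfer ellipse is t = π√(a_t³/μ) = 16718.8 s.
The target's mean motion on its circular orbit is ω₂ = √(μ/r₂³) = 8.80073×10^-5 rad/s.
Angle swept by the target during transfer: ω₂·t = 1.47138 rad = 84.30°.
Arrival is 180° from departure on the ellipse, so φ = 180° − 84.30° = 95.7°.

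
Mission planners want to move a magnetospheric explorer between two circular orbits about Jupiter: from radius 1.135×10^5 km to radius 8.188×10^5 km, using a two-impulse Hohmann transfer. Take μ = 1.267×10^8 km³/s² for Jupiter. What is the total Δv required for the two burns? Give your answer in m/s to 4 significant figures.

Transfer-ellipse semi-major axis a_t = (r₁ + r₂)/2 = (1.135×10^5 + 8.188×10^5)/2 = 4.6615×10^5 km.
At r₁ the circular-orbit speed is v₁ = √(μ/r₁) = 33.41 km/s.
On the transfer ellipse at r₁, vis-viva gives v_p = √[μ(2/r₁ − 1/a_t)] = 44.28 km/s.
First burn Δv₁ = |v_p − v₁| = 10.87 km/s.
Circular speed at r₂: v₂ = √(μ/r₂) = 12.439 km/s.
Transfer-orbit speed at r₂: v_a = √[μ(2/r₂ − 1/a_t)] = 6.1381 km/s.
Second burn Δv₂ = |v₂ − v_a| = 6.301 km/s.
Δv = Δv₁ + Δv₂ = 10.87 + 6.301 = 17.17 km/s.

Δv = 17170 m/s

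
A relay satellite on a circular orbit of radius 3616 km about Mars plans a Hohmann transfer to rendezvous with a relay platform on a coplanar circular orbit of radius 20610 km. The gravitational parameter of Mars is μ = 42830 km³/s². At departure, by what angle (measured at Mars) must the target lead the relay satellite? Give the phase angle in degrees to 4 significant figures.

φ = 98.90°

Transfer-ellipse semi-major axis a_t = (r₁ + r₂)/2 = (3616 + 20610)/2 = 12113 km.
The half-period of the transfer ellipse is t = π√(a_t³/μ) = 20237 s.
Target angular speed ω₂ = √(μ/r₂³) = 6.9945×10^-5 rad/s.
Angle swept by the target during transfer: ω₂·t = 1.4155 rad = 81.10°.
The relay satellite traverses 180° on the transfer ellipse, so the target must lead by 180° − 81.10° = 98.90°.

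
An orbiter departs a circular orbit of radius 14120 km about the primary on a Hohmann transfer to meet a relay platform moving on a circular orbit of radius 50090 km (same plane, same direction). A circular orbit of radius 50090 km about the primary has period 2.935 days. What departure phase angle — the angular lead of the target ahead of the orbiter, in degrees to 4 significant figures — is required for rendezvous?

φ = 87.64°

From Kepler's third law T² = 4π²r³/μ at r = 50090 km, T = 2.935 days = 2.935 × 86400 s = 2.53584×10^5 s: μ = 4π²r³/T² = 77155.9 km³/s².
The Hohmann ellipse has a_t = (r₁ + r₂)/2 = 32105 km.
The half-period of the transfer ellipse is t = π√(a_t³/μ) = 65060 s.
The target's mean motion on its circular orbit is ω₂ = √(μ/r₂³) = 2.478×10^-5 rad/s.
Angle swept by the target during transfer: ω₂·t = 1.612 rad = 92.36°.
The orbiter traverses 180° on the transfer ellipse, so the target must lead by 180° − 92.36° = 87.64°.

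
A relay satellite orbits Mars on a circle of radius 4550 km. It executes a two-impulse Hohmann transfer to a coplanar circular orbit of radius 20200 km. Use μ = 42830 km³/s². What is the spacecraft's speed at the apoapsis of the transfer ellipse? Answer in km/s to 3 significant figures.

v = 0.883 km/s

The Hohmann ellipse has a_t = (r₁ + r₂)/2 = 12375 km.
At apoapsis, r = 20200 km.
From the vis-viva equation, v = √[μ(2/r − 1/a_t)] = 0.8829 km/s.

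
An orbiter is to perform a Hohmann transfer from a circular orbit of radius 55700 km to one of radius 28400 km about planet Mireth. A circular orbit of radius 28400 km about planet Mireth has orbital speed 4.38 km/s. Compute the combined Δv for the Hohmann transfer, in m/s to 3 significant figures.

Δv = 1220 m/s

From the circular-orbit relation v² = μ/r at r = 28400 km: μ = v²r = (4.38)² × 28400 = 5.44837×10^5 km³/s².
Transfer-ellipse semi-major axis a_t = (r₁ + r₂)/2 = (55700 + 28400)/2 = 42050 km.
At r₁ the circular-orbit speed is v₁ = √(μ/r₁) = 3.1276 km/s.
On the transfer ellipse at r₁, vis-viva equation gives v_a = √[μ(2/r₁ − 1/a_t)] = 2.5703 km/s.
First burn Δv₁ = |v_a − v₁| = 0.5573 km/s.
Circular speed at r₂: v₂ = √(μ/r₂) = 4.380 km/s.
Transfer-orbit speed at r₂: v_p = √[μ(2/r₂ − 1/a_t)] = 5.041 km/s.
Second burn Δv₂ = |v₂ − v_p| = 0.6610 km/s.
Total Δv = Δv₁ + Δv₂ = 1.218 km/s.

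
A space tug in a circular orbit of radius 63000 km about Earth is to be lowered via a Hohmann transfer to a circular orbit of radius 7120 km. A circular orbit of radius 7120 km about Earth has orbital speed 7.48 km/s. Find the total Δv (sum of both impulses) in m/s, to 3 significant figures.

Δv = 3930 m/s

From the circular-orbit relation v² = μ/r at r = 7120 km: μ = v²r = (7.48)² × 7120 = 3.98367×10^5 km³/s².
The Hohmann ellipse has a_t = (r₁ + r₂)/2 = 35060 km.
At r₁ the circular-orbit speed is v₁ = √(μ/r₁) = 2.5146 km/s.
Transfer-orbit speed at r₁ (vis-viva): v_a = √[μ(2/r₁ − 1/a_t)] = 1.1332 km/s.
First burn Δv₁ = |v_a − v₁| = 1.381 km/s.
At r₂, v₂ = √(μ/r₂) = 7.4800 km/s.
Transfer-orbit speed at r₂: v_p = √[μ(2/r₂ − 1/a_t)] = 10.027 km/s.
Second burn Δv₂ = |v₂ − v_p| = 2.547 km/s.
Total Δv = Δv₁ + Δv₂ = 3.928 km/s.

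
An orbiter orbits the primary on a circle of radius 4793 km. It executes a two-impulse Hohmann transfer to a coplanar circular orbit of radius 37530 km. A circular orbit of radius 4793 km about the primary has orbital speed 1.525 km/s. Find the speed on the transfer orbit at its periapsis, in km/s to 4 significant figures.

From the circular-orbit relation v² = μ/r at r = 4793 km: μ = v²r = (1.525)² × 4793 = 11146.7 km³/s².
Transfer-ellipse semi-major axis a_t = (r₁ + r₂)/2 = (4793 + 37530)/2 = 21161.5 km.
The periapsis of the transfer ellipse is at r = 4793 km.
Applying v² = μ(2/r − 1/a_t): v = 2.031 km/s.

v = 2.031 km/s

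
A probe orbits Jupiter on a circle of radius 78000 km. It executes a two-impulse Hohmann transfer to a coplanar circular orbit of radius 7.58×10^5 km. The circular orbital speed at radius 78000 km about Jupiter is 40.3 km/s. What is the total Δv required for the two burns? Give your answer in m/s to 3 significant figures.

From the circular-orbit relation v² = μ/r at r = 78000 km: μ = v²r = (40.3)² × 78000 = 1.26679×10^8 km³/s².
The Hohmann ellipse has a_t = (r₁ + r₂)/2 = 4.180×10^5 km.
At r₁ the circular-orbit speed is v₁ = √(μ/r₁) = 40.30 km/s.
Transfer-orbit speed at r₁ (vis-viva): v_p = √[μ(2/r₁ − 1/a_t)] = 54.27 km/s.
First burn Δv₁ = |v_p − v₁| = 13.97 km/s.
Circular speed at r₂: v₂ = √(μ/r₂) = 12.9276 km/s.
Transfer-orbit speed at r₂: v_a = √[μ(2/r₂ − 1/a_t)] = 5.58440 km/s.
Second burn Δv₂ = |v₂ − v_a| = 7.343 km/s.
Total Δv = Δv₁ + Δv₂ = 21.31 km/s.

Δv = 21300 m/s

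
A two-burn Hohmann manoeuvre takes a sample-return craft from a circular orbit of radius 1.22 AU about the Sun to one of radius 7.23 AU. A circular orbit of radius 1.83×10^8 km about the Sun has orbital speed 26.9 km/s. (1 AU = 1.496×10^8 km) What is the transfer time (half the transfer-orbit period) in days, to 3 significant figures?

From the circular-orbit relation v² = μ/r at r = 1.83×10^8 km: μ = v²r = (26.9)² × 1.83×10^8 = 1.32421×10^11 km³/s².
In km: r₁ = 1.22 × 1.496×10^8 = 1.82512×10^8 km; r₂ = 7.23 × 1.496×10^8 = 1.081608×10^9 km.
Transfer-ellipse semi-major axis a_t = (r₁ + r₂)/2 = (1.82512×10^8 + 1.081608×10^9)/2 = 6.3206×10^8 km.
By Kepler's third law the transfer-orbit period is T = 2π√(a_t³/μ), so t = T/2 = 1.372×10^8 s.
Converting: 1.372×10^8 s ÷ 86400 s/day = 1590 days.

t = 1590 days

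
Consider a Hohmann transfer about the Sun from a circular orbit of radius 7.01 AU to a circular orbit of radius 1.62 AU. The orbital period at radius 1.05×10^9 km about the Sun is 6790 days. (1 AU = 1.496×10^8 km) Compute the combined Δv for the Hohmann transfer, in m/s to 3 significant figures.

Δv = 10800 m/s

From Kepler's third law T² = 4π²r³/μ at r = 1.05×10^9 km, T = 6790 days = 6790 × 86400 s = 5.86656×10^8 s: μ = 4π²r³/T² = 1.32789×10^11 km³/s².
In km: r₁ = 7.01 × 1.496×10^8 = 1.048696×10^9 km; r₂ = 1.62 × 1.496×10^8 = 2.42352×10^8 km.
Semi-major axis of the transfer orbit: a_t = (1.048696×10^9 + 2.42352×10^8)/2 = 6.45524×10^8 km.
Circular speed at r₁: v₁ = √(μ/r₁) = √(1.32789×10^11/1.048696×10^9) = 11.2527 km/s.
On the transfer ellipse at r₁, vis-viva gives v_a = √[μ(2/r₁ − 1/a_t)] = 6.89481 km/s.
First burn Δv₁ = |v_a − v₁| = 4.3579 km/s.
At r₂, v₂ = √(μ/r₂) = 23.4076 km/s.
Transfer-orbit speed at r₂: v_p = √[μ(2/r₂ − 1/a_t)] = 29.8350 km/s.
Second burn Δv₂ = |v₂ − v_p| = 6.4274 km/s.
Total Δv = Δv₁ + Δv₂ = 10.79 km/s.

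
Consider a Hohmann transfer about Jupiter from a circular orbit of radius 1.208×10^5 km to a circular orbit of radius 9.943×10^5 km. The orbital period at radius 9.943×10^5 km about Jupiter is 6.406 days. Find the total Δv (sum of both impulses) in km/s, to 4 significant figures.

Δv = 16.90 km/s

From Kepler's third law T² = 4π²r³/μ at r = 9.943×10^5 km, T = 6.406 days = 6.406 × 86400 s = 5.534784×10^5 s: μ = 4π²r³/T² = 1.26681×10^8 km³/s².
Semi-major axis of the transfer orbit: a_t = (1.208×10^5 + 9.943×10^5)/2 = 5.5755×10^5 km.
Circular speed at r₁: v₁ = √(μ/r₁) = √(1.26681×10^8/1.208×10^5) = 32.383 km/s.
On the transfer ellipse at r₁, vis-viva gives v_p = √[μ(2/r₁ − 1/a_t)] = 43.245 km/s.
First burn Δv₁ = |v_p − v₁| = 10.862 km/s.
At r₂, v₂ = √(μ/r₂) = 11.2875 km/s.
Transfer-orbit speed at r₂: v_a = √[μ(2/r₂ − 1/a_t)] = 5.25398 km/s.
Second burn Δv₂ = |v₂ − v_a| = 6.0335 km/s.
Δv = Δv₁ + Δv₂ = 10.862 + 6.0335 = 16.90 km/s.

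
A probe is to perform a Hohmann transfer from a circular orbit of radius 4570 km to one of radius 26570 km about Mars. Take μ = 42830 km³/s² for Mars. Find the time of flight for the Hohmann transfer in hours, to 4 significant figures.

t = 8.192 hours

Transfer-ellipse semi-major axis a_t = (r₁ + r₂)/2 = (4570 + 26570)/2 = 15570 km.
By Kepler's third law the transfer-orbit period is T = 2π√(a_t³/μ), so t = T/2 = 29490 s.
Converting: 29490 s ÷ 3600 s/hour = 8.192 hours.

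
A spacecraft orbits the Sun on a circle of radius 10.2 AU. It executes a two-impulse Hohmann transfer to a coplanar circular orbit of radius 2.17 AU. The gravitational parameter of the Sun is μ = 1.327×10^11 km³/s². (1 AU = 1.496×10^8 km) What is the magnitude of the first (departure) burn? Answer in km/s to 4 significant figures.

Δv₁ = 3.802 km/s

In km: r₁ = 10.2 × 1.496×10^8 = 1.52592×10^9 km; r₂ = 2.17 × 1.496×10^8 = 3.24632×10^8 km.
Transfer-ellipse semi-major axis a_t = (r₁ + r₂)/2 = (1.52592×10^9 + 3.24632×10^8)/2 = 9.25276×10^8 km.
Circular speed at r = 1.52592×10^9 km: v_c = √(μ/r) = 9.3254 km/s.
Transfer-orbit speed at the same r (vis-viva, a = a_t): v_t = √[μ(2/r − 1/a_t)] = 5.5237 km/s.
Δv₁ = |v_t − v_c| = |5.5237 − 9.3254| = 3.802 km/s.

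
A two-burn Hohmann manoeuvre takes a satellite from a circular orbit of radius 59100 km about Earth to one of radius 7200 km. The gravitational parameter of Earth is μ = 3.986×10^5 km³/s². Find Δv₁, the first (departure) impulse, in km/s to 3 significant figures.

Δv₁ = 1.39 km/s

Transfer-ellipse semi-major axis a_t = (r₁ + r₂)/2 = (59100 + 7200)/2 = 33150 km.
On the circular orbit at r = 59100 km, v_c = √(μ/r) = 2.597 km/s.
Transfer-orbit speed at the same r (vis-viva, a = a_t): v_t = √[μ(2/r − 1/a_t)] = 1.210 km/s.
Δv₁ = |v_t − v_c| = |1.210 − 2.597| = 1.387 km/s.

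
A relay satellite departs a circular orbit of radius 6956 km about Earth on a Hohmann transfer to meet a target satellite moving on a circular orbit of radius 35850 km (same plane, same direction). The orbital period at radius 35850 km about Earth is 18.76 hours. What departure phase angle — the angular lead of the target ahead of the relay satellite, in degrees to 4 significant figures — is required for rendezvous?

φ = 96.97°

From Kepler's third law T² = 4π²r³/μ at r = 35850 km, T = 18.76 hours = 18.76 × 3600 s = 67536 s: μ = 4π²r³/T² = 3.98801×10^5 km³/s².
Transfer-ellipse semi-major axis a_t = (r₁ + r₂)/2 = (6956 + 35850)/2 = 21403 km.
Transfer time t = π√(a_t³/μ) = 15577 s.
Target angular speed ω₂ = √(μ/r₂³) = 9.3035×10^-5 rad/s.
Angle swept by the target during transfer: ω₂·t = 1.4492 rad = 83.03°.
Arrival is 180° from departure on the ellipse, so φ = 180° − 83.03° = 96.97°.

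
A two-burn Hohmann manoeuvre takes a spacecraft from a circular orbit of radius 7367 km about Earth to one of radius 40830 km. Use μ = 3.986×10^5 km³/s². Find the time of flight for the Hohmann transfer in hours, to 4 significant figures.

The Hohmann ellipse has a_t = (r₁ + r₂)/2 = 24098.5 km.
Half the transfer-orbit period gives t = π√(a_t³/μ) = 18615 s.
Converting: 18615 s ÷ 3600 s/hour = 5.171 hours.

t = 5.171 hours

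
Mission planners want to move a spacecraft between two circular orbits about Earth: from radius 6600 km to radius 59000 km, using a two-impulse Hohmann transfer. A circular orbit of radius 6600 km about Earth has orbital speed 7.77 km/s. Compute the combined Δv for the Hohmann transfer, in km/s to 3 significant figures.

From the circular-orbit relation v² = μ/r at r = 6600 km: μ = v²r = (7.77)² × 6600 = 3.98461×10^5 km³/s².
The Hohmann ellipse has a_t = (r₁ + r₂)/2 = 32800 km.
At r₁ the circular-orbit speed is v₁ = √(μ/r₁) = 7.7700 km/s.
On the transfer ellipse at r₁, vis-viva gives v_p = √[μ(2/r₁ − 1/a_t)] = 10.421 km/s.
First burn Δv₁ = |v_p − v₁| = 2.651 km/s.
Circular speed at r₂: v₂ = √(μ/r₂) = 2.599 km/s.
Transfer-orbit speed at r₂: v_a = √[μ(2/r₂ − 1/a_t)] = 1.166 km/s.
Second burn Δv₂ = |v₂ − v_a| = 1.433 km/s.
Δv = Δv₁ + Δv₂ = 2.651 + 1.433 = 4.084 km/s.

Δv = 4.08 km/s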